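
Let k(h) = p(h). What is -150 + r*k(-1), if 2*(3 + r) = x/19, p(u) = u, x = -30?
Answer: -2778/19 ≈ -146.21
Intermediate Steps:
k(h) = h
r = -72/19 (r = -3 + (-30/19)/2 = -3 + (-30*1/19)/2 = -3 + (½)*(-30/19) = -3 - 15/19 = -72/19 ≈ -3.7895)
-150 + r*k(-1) = -150 - 72/19*(-1) = -150 + 72/19 = -2778/19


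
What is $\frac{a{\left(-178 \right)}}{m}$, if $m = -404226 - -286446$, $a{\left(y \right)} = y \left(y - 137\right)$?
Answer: $- \frac{1869}{3926} \approx -0.47606$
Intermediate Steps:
$a{\left(y \right)} = y \left(-137 + y\right)$
$m = -117780$ ($m = -404226 + 286446 = -117780$)
$\frac{a{\left(-178 \right)}}{m} = \frac{\left(-178\right) \left(-137 - 178\right)}{-117780} = \left(-178\right) \left(-315\right) \left(- \frac{1}{117780}\right) = 56070 \left(- \frac{1}{117780}\right) = - \frac{1869}{3926}$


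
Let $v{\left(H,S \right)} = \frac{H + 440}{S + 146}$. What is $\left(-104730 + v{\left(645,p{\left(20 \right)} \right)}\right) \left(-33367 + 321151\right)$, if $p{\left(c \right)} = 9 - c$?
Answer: $- \frac{90411916168}{3} \approx -3.0137 \cdot 10^{10}$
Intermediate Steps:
$v{\left(H,S \right)} = \frac{440 + H}{146 + S}$
$\left(-104730 + v{\left(645,p{\left(20 \right)} \right)}\right) \left(-33367 + 321151\right) = \left(-104730 + \frac{440 + 645}{146 + \left(9 - 20\right)}\right) \left(-33367 + 321151\right) = \left(-104730 + \frac{1}{146 + \left(9 - 20\right)} 1085\right) 287784 = \left(-104730 + \frac{1}{146 - 11} \cdot 1085\right) 287784 = \left(-104730 + \frac{1}{135} \cdot 1085\right) 287784 = \left(-104730 + \frac{217}{27}\right) 287784 = \left(- \frac{2827493}{27}\right) 287784 = - \frac{90411916168}{3}$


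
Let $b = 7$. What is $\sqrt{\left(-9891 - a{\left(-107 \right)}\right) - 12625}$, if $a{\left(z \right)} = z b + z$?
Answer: $38 i \sqrt{15} \approx 147.17 i$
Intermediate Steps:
$a{\left(z \right)} = 8 z$ ($a{\left(z \right)} = z 7 + z = 7 z + z = 8 z$)
$\sqrt{\left(-9891 - a{\left(-107 \right)}\right) - 12625} = \sqrt{\left(-9891 - 8 \left(-107\right)\right) - 12625} = \sqrt{\left(-9891 - -856\right) - 12625} = \sqrt{\left(-9891 + 856\right) - 12625} = \sqrt{-9035 - 12625} = \sqrt{-21660} = 38 i \sqrt{15}$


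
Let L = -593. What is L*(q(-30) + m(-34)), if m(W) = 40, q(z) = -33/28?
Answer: -644591/28 ≈ -23021.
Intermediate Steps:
q(z) = -33/28 (q(z) = -33*1/28 = -33/28)
L*(q(-30) + m(-34)) = -593*(-33/28 + 40) = -593*1087/28 = -644591/28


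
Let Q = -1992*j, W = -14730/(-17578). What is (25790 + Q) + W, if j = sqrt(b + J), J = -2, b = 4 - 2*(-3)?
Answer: 226675675/8789 - 3984*sqrt(2) ≈ 20157.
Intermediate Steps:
b = 10 (b = 4 + 6 = 10)
j = 2*sqrt(2) (j = sqrt(10 - 2) = sqrt(8) = 2*sqrt(2) ≈ 2.8284)
W = 7365/8789 (W = -14730*(-1/17578) = 7365/8789 ≈ 0.83798)
Q = -3984*sqrt(2) ≈ -5634.2
(25790 + Q) + W = (25790 - 3984*sqrt(2)) + 7365/8789 = 226675675/8789 - 3984*sqrt(2)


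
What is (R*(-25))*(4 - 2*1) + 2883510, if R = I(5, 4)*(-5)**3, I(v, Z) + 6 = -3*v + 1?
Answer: 2758510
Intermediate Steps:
I(v, Z) = -5 - 3*v (I(v, Z) = -6 + (-3*v + 1) = -6 + (1 - 3*v) = -5 - 3*v)
R = 2500 (R = (-5 - 3*5)*(-5)**3 = (-5 - 15)*(-125) = -20*(-125) = 2500)
(R*(-25))*(4 - 2*1) + 2883510 = (2500*(-25))*(4 - 2*1) + 2883510 = -62500*(4 - 2) + 2883510 = -62500*2 + 2883510 = -125000 + 2883510 = 2758510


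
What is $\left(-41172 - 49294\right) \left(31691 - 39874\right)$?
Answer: $740283278$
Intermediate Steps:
$\left(-41172 - 49294\right) \left(31691 - 39874\right) = \left(-90466\right) \left(-8183\right) = 740283278$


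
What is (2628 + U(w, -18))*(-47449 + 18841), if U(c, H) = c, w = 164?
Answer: -79873536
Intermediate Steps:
(2628 + U(w, -18))*(-47449 + 18841) = (2628 + 164)*(-47449 + 18841) = 2792*(-28608) = -79873536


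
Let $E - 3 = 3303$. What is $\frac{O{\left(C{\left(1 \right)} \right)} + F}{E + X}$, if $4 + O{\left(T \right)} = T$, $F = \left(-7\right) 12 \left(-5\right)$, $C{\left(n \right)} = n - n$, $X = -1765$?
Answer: $\frac{416}{1541} \approx 0.26995$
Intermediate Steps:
$C{\left(n \right)} = 0$
$F = 420$ ($F = \left(-84\right) \left(-5\right) = 420$)
$E = 3306$ ($E = 3 + 3303 = 3306$)
$O{\left(T \right)} = -4 + T$
$\frac{O{\left(C{\left(1 \right)} \right)} + F}{E + X} = \frac{\left(-4 + 0\right) + 420}{3306 - 1765} = \frac{-4 + 420}{1541} = 416 \cdot \frac{1}{1541} = \frac{416}{1541}$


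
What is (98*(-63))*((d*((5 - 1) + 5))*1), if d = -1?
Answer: 55566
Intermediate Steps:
(98*(-63))*((d*((5 - 1) + 5))*1) = (98*(-63))*(-((5 - 1) + 5)*1) = -6174*(-(4 + 5)) = -6174*(-1*9) = -(-55566) = -6174*(-9) = 55566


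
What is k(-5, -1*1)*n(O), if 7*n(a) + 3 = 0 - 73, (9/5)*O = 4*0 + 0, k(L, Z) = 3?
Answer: -228/7 ≈ -32.571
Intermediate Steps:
O = 0 (O = 5*(4*0 + 0)/9 = 5*(0 + 0)/9 = (5/9)*0 = 0)
n(a) = -76/7 (n(a) = -3/7 + (0 - 73)/7 = -3/7 + (1/7)*(-73) = -3/7 - 73/7 = -76/7)
k(-5, -1*1)*n(O) = 3*(-76/7) = -228/7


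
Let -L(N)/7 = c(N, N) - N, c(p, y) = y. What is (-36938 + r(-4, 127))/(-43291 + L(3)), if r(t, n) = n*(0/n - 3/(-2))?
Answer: 73495/86582 ≈ 0.84885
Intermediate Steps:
r(t, n) = 3*n/2 (r(t, n) = n*(0 - 3*(-1/2)) = n*(0 + 3/2) = n*(3/2) = 3*n/2)
L(N) = 0 (L(N) = -7*(N - N) = -7*0 = 0)
(-36938 + r(-4, 127))/(-43291 + L(3)) = (-36938 + (3/2)*127)/(-43291 + 0) = (-36938 + 381/2)/(-43291) = -73495/2*(-1/43291) = 73495/86582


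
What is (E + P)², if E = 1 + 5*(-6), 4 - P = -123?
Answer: 9604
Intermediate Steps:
P = 127 (P = 4 - 1*(-123) = 4 + 123 = 127)
E = -29 (E = 1 - 30 = -29)
(E + P)² = (-29 + 127)² = 98² = 9604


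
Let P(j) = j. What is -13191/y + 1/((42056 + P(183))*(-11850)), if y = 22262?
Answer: -1650629903228/2785711680825 ≈ -0.59253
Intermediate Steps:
-13191/y + 1/((42056 + P(183))*(-11850)) = -13191/22262 + 1/((42056 + 183)*(-11850)) = -13191*1/22262 - 1/11850/42239 = -13191/22262 + (1/42239)*(-1/11850) = -13191/22262 - 1/500532150 = -1650629903228/2785711680825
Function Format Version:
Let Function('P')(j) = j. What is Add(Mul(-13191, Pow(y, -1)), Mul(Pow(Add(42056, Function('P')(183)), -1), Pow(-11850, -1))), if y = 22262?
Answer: Rational(-1650629903228, 2785711680825) ≈ -0.59253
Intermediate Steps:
Add(Mul(-13191, Pow(y, -1)), Mul(Pow(Add(42056, Function('P')(183)), -1), Pow(-11850, -1))) = Add(Mul(-13191, Pow(22262, -1)), Mul(Pow(Add(42056, 183), -1), Pow(-11850, -1))) = Add(Mul(-13191, Rational(1, 22262)), Mul(Pow(42239, -1), Rational(-1, 11850))) = Add(Rational(-13191, 22262), Mul(Rational(1, 42239), Rational(-1, 11850))) = Add(Rational(-13191, 22262), Rational(-1, 500532150)) = Rational(-1650629903228, 2785711680825)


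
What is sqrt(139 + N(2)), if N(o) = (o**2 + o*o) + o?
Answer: sqrt(149) ≈ 12.207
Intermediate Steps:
N(o) = o + 2*o**2 (N(o) = (o**2 + o**2) + o = 2*o**2 + o = o + 2*o**2)
sqrt(139 + N(2)) = sqrt(139 + 2*(1 + 2*2)) = sqrt(139 + 2*(1 + 4)) = sqrt(139 + 2*5) = sqrt(139 + 10) = sqrt(149)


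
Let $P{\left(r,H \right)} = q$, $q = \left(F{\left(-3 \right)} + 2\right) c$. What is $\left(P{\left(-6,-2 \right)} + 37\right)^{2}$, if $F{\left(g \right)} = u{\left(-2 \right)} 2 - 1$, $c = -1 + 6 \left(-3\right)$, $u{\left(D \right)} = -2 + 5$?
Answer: $9216$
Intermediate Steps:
$u{\left(D \right)} = 3$
$c = -19$ ($c = -1 - 18 = -19$)
$F{\left(g \right)} = 5$ ($F{\left(g \right)} = 3 \cdot 2 - 1 = 6 - 1 = 5$)
$q = -133$ ($q = \left(5 + 2\right) \left(-19\right) = 7 \left(-19\right) = -133$)
$P{\left(r,H \right)} = -133$
$\left(P{\left(-6,-2 \right)} + 37\right)^{2} = \left(-133 + 37\right)^{2} = \left(-96\right)^{2} = 9216$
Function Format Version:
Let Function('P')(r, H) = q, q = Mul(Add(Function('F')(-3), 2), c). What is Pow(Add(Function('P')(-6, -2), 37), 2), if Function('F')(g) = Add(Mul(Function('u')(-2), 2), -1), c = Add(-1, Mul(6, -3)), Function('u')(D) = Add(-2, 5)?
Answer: 9216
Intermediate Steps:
Function('u')(D) = 3
c = -19 (c = Add(-1, -18) = -19)
Function('F')(g) = 5 (Function('F')(g) = Add(Mul(3, 2), -1) = Add(6, -1) = 5)
q = -133 (q = Mul(Add(5, 2), -19) = Mul(7, -19) = -133)
Function('P')(r, H) = -133
Pow(Add(Function('P')(-6, -2), 37), 2) = Pow(Add(-133, 37), 2) = Pow(-96, 2) = 9216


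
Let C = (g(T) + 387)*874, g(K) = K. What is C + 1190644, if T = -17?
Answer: 1514024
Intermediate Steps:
C = 323380 (C = (-17 + 387)*874 = 370*874 = 323380)
C + 1190644 = 323380 + 1190644 = 1514024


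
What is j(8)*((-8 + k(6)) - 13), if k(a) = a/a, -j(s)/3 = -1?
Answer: -60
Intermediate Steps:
j(s) = 3 (j(s) = -3*(-1) = 3)
k(a) = 1
j(8)*((-8 + k(6)) - 13) = 3*((-8 + 1) - 13) = 3*(-7 - 13) = 3*(-20) = -60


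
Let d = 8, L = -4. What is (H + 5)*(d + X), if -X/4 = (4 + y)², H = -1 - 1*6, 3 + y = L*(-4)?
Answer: 2296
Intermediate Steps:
y = 13 (y = -3 - 4*(-4) = -3 + 16 = 13)
H = -7 (H = -1 - 6 = -7)
X = -1156 (X = -4*(4 + 13)² = -4*17² = -4*289 = -1156)
(H + 5)*(d + X) = (-7 + 5)*(8 - 1156) = -2*(-1148) = 2296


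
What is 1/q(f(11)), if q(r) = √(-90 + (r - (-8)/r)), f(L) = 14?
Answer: -I*√231/132 ≈ -0.11514*I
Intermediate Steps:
q(r) = √(-90 + r + 8/r) (q(r) = √(-90 + (r + 8/r)) = √(-90 + r + 8/r))
1/q(f(11)) = 1/(√(-90 + 14 + 8/14)) = 1/(√(-90 + 14 + 8*(1/14))) = 1/(√(-90 + 14 + 4/7)) = 1/(√(-528/7)) = 1/(4*I*√231/7) = -I*√231/132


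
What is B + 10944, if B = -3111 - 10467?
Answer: -2634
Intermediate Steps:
B = -13578
B + 10944 = -13578 + 10944 = -2634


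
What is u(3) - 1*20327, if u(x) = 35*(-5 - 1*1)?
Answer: -20537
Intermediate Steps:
u(x) = -210 (u(x) = 35*(-5 - 1) = 35*(-6) = -210)
u(3) - 1*20327 = -210 - 1*20327 = -210 - 20327 = -20537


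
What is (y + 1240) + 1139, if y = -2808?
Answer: -429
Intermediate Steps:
(y + 1240) + 1139 = (-2808 + 1240) + 1139 = -1568 + 1139 = -429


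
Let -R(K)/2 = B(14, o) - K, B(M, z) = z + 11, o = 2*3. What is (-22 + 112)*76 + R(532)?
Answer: 7870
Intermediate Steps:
o = 6
B(M, z) = 11 + z
R(K) = -34 + 2*K (R(K) = -2*((11 + 6) - K) = -2*(17 - K) = -34 + 2*K)
(-22 + 112)*76 + R(532) = (-22 + 112)*76 + (-34 + 2*532) = 90*76 + (-34 + 1064) = 6840 + 1030 = 7870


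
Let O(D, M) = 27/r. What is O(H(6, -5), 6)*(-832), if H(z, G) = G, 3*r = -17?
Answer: 67392/17 ≈ 3964.2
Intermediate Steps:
r = -17/3 (r = (⅓)*(-17) = -17/3 ≈ -5.6667)
O(D, M) = -81/17 (O(D, M) = 27/(-17/3) = 27*(-3/17) = -81/17)
O(H(6, -5), 6)*(-832) = -81/17*(-832) = 67392/17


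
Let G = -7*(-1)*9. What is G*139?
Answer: 8757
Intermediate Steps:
G = 63 (G = 7*9 = 63)
G*139 = 63*139 = 8757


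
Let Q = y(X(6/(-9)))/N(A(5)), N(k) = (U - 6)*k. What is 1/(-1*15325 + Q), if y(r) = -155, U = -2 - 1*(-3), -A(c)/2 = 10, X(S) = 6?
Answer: -20/306531 ≈ -6.5246e-5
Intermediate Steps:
A(c) = -20 (A(c) = -2*10 = -20)
U = 1 (U = -2 + 3 = 1)
N(k) = -5*k (N(k) = (1 - 6)*k = -5*k)
Q = -31/20 (Q = -155/((-5*(-20))) = -155/100 = -155*1/100 = -31/20 ≈ -1.5500)
1/(-1*15325 + Q) = 1/(-1*15325 - 31/20) = 1/(-15325 - 31/20) = 1/(-306531/20) = -20/306531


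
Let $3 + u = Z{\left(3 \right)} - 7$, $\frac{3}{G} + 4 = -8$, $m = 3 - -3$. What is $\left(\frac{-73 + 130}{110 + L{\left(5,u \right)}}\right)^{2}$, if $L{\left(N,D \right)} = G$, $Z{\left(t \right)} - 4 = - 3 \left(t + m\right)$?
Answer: $\frac{51984}{192721} \approx 0.26974$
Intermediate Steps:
$m = 6$ ($m = 3 + 3 = 6$)
$Z{\left(t \right)} = -14 - 3 t$ ($Z{\left(t \right)} = 4 - 3 \left(t + 6\right) = 4 - 3 \left(6 + t\right) = 4 - \left(18 + 3 t\right) = -14 - 3 t$)
$G = - \frac{1}{4}$ ($G = \frac{3}{-4 - 8} = \frac{3}{-12} = 3 \left(- \frac{1}{12}\right) = - \frac{1}{4} \approx -0.25$)
$u = -33$ ($u = -3 - 30 = -33$)
$L{\left(N,D \right)} = - \frac{1}{4}$
$\left(\frac{-73 + 130}{110 + L{\left(5,u \right)}}\right)^{2} = \left(\frac{-73 + 130}{110 - \frac{1}{4}}\right)^{2} = \left(\frac{57}{\frac{439}{4}}\right)^{2} = \left(57 \cdot \frac{4}{439}\right)^{2} = \left(\frac{228}{439}\right)^{2} = \frac{51984}{192721}$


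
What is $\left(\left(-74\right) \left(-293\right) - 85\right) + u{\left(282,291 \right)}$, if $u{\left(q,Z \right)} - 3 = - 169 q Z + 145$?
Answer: $-13846733$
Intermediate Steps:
$u{\left(q,Z \right)} = 148 - 169 Z q$ ($u{\left(q,Z \right)} = 3 + \left(- 169 q Z + 145\right) = 3 - \left(-145 + 169 Z q\right) = 148 - 169 Z q$)
$\left(\left(-74\right) \left(-293\right) - 85\right) + u{\left(282,291 \right)} = \left(\left(-74\right) \left(-293\right) - 85\right) + \left(148 - 49179 \cdot 282\right) = \left(21682 - 85\right) + \left(148 - 13868478\right) = 21597 - 13868330 = -13846733$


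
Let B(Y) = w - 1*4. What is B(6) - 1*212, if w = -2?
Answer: -218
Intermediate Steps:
B(Y) = -6 (B(Y) = -2 - 1*4 = -2 - 4 = -6)
B(6) - 1*212 = -6 - 1*212 = -6 - 212 = -218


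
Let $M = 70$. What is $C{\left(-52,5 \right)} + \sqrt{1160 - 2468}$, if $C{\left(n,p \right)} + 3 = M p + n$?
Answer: $295 + 2 i \sqrt{327} \approx 295.0 + 36.166 i$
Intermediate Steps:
$C{\left(n,p \right)} = -3 + n + 70 p$ ($C{\left(n,p \right)} = -3 + \left(70 p + n\right) = -3 + \left(n + 70 p\right) = -3 + n + 70 p$)
$C{\left(-52,5 \right)} + \sqrt{1160 - 2468} = \left(-3 - 52 + 70 \cdot 5\right) + \sqrt{1160 - 2468} = \left(-3 - 52 + 350\right) + \sqrt{-1308} = 295 + 2 i \sqrt{327}$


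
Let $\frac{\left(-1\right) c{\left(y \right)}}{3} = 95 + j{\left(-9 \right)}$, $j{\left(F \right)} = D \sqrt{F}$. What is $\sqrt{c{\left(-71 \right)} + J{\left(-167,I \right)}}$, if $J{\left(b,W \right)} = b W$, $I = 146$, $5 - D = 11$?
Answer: $\sqrt{-24667 + 54 i} \approx 0.172 + 157.06 i$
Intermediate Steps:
$D = -6$ ($D = 5 - 11 = -6$)
$j{\left(F \right)} = - 6 \sqrt{F}$
$c{\left(y \right)} = -285 + 54 i$ ($c{\left(y \right)} = - 3 \left(95 - 6 \sqrt{-9}\right) = - 3 \left(95 - 6 \cdot 3 i\right) = - 3 \left(95 - 18 i\right) = -285 + 54 i$)
$J{\left(b,W \right)} = W b$
$\sqrt{c{\left(-71 \right)} + J{\left(-167,I \right)}} = \sqrt{\left(-285 + 54 i\right) + 146 \left(-167\right)} = \sqrt{\left(-285 + 54 i\right) - 24382} = \sqrt{-24667 + 54 i}$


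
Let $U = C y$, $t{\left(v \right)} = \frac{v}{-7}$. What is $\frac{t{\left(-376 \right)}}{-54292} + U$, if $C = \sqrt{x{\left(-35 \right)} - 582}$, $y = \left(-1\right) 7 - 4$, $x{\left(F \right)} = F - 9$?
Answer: $- \frac{94}{95011} - 11 i \sqrt{626} \approx -0.00098936 - 275.22 i$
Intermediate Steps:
$t{\left(v \right)} = - \frac{v}{7}$ ($t{\left(v \right)} = v \left(- \frac{1}{7}\right) = - \frac{v}{7}$)
$x{\left(F \right)} = -9 + F$
$y = -11$ ($y = -7 - 4 = -11$)
$C = i \sqrt{626}$ ($C = \sqrt{\left(-9 - 35\right) - 582} = \sqrt{-44 - 582} = \sqrt{-626} = i \sqrt{626} \approx 25.02 i$)
$U = - 11 i \sqrt{626}$ ($U = i \sqrt{626} \left(-11\right) = - 11 i \sqrt{626} \approx - 275.22 i$)
$\frac{t{\left(-376 \right)}}{-54292} + U = \frac{\left(- \frac{1}{7}\right) \left(-376\right)}{-54292} - 11 i \sqrt{626} = \frac{376}{7} \left(- \frac{1}{54292}\right) - 11 i \sqrt{626} = - \frac{94}{95011} - 11 i \sqrt{626}$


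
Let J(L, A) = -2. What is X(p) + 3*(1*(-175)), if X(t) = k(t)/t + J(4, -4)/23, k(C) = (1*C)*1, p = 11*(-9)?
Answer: -12054/23 ≈ -524.09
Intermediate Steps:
p = -99
k(C) = C (k(C) = C*1 = C)
X(t) = 21/23 (X(t) = t/t - 2/23 = 1 - 2*1/23 = 1 - 2/23 = 21/23)
X(p) + 3*(1*(-175)) = 21/23 + 3*(1*(-175)) = 21/23 + 3*(-175) = 21/23 - 525 = -12054/23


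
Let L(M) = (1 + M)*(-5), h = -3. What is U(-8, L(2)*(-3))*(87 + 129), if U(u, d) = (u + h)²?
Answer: 26136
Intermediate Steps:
L(M) = -5 - 5*M
U(u, d) = (-3 + u)² (U(u, d) = (u - 3)² = (-3 + u)²)
U(-8, L(2)*(-3))*(87 + 129) = (-3 - 8)²*(87 + 129) = (-11)²*216 = 121*216 = 26136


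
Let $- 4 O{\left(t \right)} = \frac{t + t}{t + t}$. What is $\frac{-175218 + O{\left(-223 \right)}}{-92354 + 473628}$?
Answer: $- \frac{700873}{1525096} \approx -0.45956$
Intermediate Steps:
$O{\left(t \right)} = - \frac{1}{4}$ ($O{\left(t \right)} = - \frac{\left(t + t\right) \frac{1}{t + t}}{4} = - \frac{2 t \frac{1}{2 t}}{4} = \left(- \frac{1}{4}\right) 1 = - \frac{1}{4}$)
$\frac{-175218 + O{\left(-223 \right)}}{-92354 + 473628} = \frac{-175218 - \frac{1}{4}}{-92354 + 473628} = - \frac{700873}{4 \cdot 381274} = \left(- \frac{700873}{4}\right) \frac{1}{381274} = - \frac{700873}{1525096}$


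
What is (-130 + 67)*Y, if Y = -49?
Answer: 3087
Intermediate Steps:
(-130 + 67)*Y = (-130 + 67)*(-49) = -63*(-49) = 3087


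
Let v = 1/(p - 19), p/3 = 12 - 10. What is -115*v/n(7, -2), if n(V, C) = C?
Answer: -115/26 ≈ -4.4231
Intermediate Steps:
p = 6 (p = 3*(12 - 10) = 3*2 = 6)
v = -1/13 (v = 1/(6 - 19) = 1/(-13) = -1/13 ≈ -0.076923)
-115*v/n(7, -2) = -(-115)/(13*(-2)) = -(-115)*(-1)/(13*2) = -115*1/26 = -115/26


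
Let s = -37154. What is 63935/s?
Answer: -63935/37154 ≈ -1.7208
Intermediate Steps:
63935/s = 63935/(-37154) = 63935*(-1/37154) = -63935/37154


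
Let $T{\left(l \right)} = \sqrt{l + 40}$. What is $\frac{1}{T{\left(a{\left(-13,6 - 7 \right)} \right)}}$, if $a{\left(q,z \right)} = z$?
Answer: $\frac{\sqrt{39}}{39} \approx 0.16013$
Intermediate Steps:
$T{\left(l \right)} = \sqrt{40 + l}$
$\frac{1}{T{\left(a{\left(-13,6 - 7 \right)} \right)}} = \frac{1}{\sqrt{40 + \left(6 - 7\right)}} = \frac{1}{\sqrt{40 - 1}} = \frac{1}{\sqrt{39}} = \frac{\sqrt{39}}{39}$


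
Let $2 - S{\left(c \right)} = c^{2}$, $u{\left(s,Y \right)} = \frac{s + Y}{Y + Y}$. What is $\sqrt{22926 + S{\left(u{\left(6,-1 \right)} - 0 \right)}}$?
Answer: $\frac{\sqrt{91687}}{2} \approx 151.4$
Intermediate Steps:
$u{\left(s,Y \right)} = \frac{Y + s}{2 Y}$
$S{\left(c \right)} = 2 - c^{2}$
$\sqrt{22926 + S{\left(u{\left(6,-1 \right)} - 0 \right)}} = \sqrt{22926 + \left(2 - \left(\frac{-1 + 6}{2 \left(-1\right)} - 0\right)^{2}\right)} = \sqrt{22926 + \left(2 - \left(\frac{1}{2} \left(-1\right) 5 + 0\right)^{2}\right)} = \sqrt{22926 + \left(2 - \left(- \frac{5}{2} + 0\right)^{2}\right)} = \sqrt{22926 + \left(2 - \left(- \frac{5}{2}\right)^{2}\right)} = \sqrt{22926 + \left(2 - \frac{25}{4}\right)} = \sqrt{22926 - \frac{17}{4}} = \sqrt{\frac{91687}{4}} = \frac{\sqrt{91687}}{2}$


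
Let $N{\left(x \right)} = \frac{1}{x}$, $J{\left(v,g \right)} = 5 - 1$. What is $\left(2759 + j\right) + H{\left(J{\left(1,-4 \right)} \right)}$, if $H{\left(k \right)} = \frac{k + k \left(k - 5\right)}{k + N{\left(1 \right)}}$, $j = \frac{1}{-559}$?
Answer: $\frac{1542280}{559} \approx 2759.0$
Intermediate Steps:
$J{\left(v,g \right)} = 4$ ($J{\left(v,g \right)} = 5 - 1 = 4$)
$j = - \frac{1}{559} \approx -0.0017889$
$H{\left(k \right)} = \frac{k + k \left(-5 + k\right)}{1 + k}$ ($H{\left(k \right)} = \frac{k + k \left(k - 5\right)}{k + 1^{-1}} = \frac{k + k \left(-5 + k\right)}{k + 1} = \frac{k + k \left(-5 + k\right)}{1 + k}$)
$\left(2759 + j\right) + H{\left(J{\left(1,-4 \right)} \right)} = \left(2759 - \frac{1}{559}\right) + \frac{4 \left(-4 + 4\right)}{1 + 4} = \frac{1542280}{559} + 4 \cdot \frac{1}{5} \cdot 0 = \frac{1542280}{559} + 0 = \frac{1542280}{559}$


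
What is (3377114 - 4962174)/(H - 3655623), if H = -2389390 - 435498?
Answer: 1585060/6480511 ≈ 0.24459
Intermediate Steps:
H = -2824888
(3377114 - 4962174)/(H - 3655623) = (3377114 - 4962174)/(-2824888 - 3655623) = -1585060/(-6480511) = -1585060*(-1/6480511) = 1585060/6480511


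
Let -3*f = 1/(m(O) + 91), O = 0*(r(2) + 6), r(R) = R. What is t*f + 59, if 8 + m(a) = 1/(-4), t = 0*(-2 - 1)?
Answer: 59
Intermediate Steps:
t = 0 (t = 0*(-3) = 0)
O = 0 (O = 0*(2 + 6) = 0*8 = 0)
m(a) = -33/4 (m(a) = -8 + 1/(-4) = -8 - ¼ = -33/4)
f = -4/993 (f = -1/(3*(-33/4 + 91)) = -1/(3*331/4) = -⅓*4/331 = -4/993 ≈ -0.0040282)
t*f + 59 = 0*(-4/993) + 59 = 0 + 59 = 59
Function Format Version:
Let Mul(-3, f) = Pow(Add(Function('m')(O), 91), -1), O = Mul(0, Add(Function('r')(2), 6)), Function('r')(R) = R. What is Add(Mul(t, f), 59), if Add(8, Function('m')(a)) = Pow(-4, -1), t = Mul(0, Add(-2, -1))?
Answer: 59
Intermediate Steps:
t = 0 (t = Mul(0, -3) = 0)
O = 0 (O = Mul(0, Add(2, 6)) = Mul(0, 8) = 0)
Function('m')(a) = Rational(-33, 4) (Function('m')(a) = Add(-8, Pow(-4, -1)) = Add(-8, Rational(-1, 4)) = Rational(-33, 4))
f = Rational(-4, 993) (f = Mul(Rational(-1, 3), Pow(Add(Rational(-33, 4), 91), -1)) = Mul(Rational(-1, 3), Pow(Rational(331, 4), -1)) = Mul(Rational(-1, 3), Rational(4, 331)) = Rational(-4, 993) ≈ -0.0040282)
Add(Mul(t, f), 59) = Add(Mul(0, Rational(-4, 993)), 59) = Add(0, 59) = 59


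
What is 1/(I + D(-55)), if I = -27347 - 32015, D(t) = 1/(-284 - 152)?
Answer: -436/25881833 ≈ -1.6846e-5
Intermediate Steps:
D(t) = -1/436 (D(t) = 1/(-436) = -1/436)
I = -59362
1/(I + D(-55)) = 1/(-59362 - 1/436) = 1/(-25881833/436) = -436/25881833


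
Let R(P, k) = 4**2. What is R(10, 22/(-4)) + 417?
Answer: 433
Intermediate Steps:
R(P, k) = 16
R(10, 22/(-4)) + 417 = 16 + 417 = 433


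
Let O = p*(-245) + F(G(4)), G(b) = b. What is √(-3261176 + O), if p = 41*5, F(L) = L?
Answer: 3*I*√367933 ≈ 1819.7*I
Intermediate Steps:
p = 205
O = -50221 (O = 205*(-245) + 4 = -50225 + 4 = -50221)
√(-3261176 + O) = √(-3261176 - 50221) = √(-3311397) = 3*I*√367933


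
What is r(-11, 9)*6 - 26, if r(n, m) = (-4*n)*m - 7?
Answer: 2308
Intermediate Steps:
r(n, m) = -7 - 4*m*n (r(n, m) = -4*m*n - 7 = -7 - 4*m*n)
r(-11, 9)*6 - 26 = (-7 - 4*9*(-11))*6 - 26 = (-7 + 396)*6 - 26 = 389*6 - 26 = 2334 - 26 = 2308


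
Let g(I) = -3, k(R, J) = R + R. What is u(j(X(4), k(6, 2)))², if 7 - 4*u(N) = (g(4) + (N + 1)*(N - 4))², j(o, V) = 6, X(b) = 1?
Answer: 3249/4 ≈ 812.25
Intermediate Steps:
k(R, J) = 2*R
u(N) = 7/4 - (-3 + (1 + N)*(-4 + N))²/4 (u(N) = 7/4 - (-3 + (N + 1)*(N - 4))²/4 = 7/4 - (-3 + (1 + N)*(-4 + N))²/4)
u(j(X(4), k(6, 2)))² = (7/4 - (7 - 1*6² + 3*6)²/4)² = (7/4 - (7 - 1*36 + 18)²/4)² = (7/4 - (7 - 36 + 18)²/4)² = (7/4 - ¼*(-11)²)² = (7/4 - ¼*121)² = (7/4 - 121/4)² = (-57/2)² = 3249/4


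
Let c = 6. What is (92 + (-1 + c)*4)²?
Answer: 12544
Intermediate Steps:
(92 + (-1 + c)*4)² = (92 + (-1 + 6)*4)² = (92 + 5*4)² = (92 + 20)² = 112² = 12544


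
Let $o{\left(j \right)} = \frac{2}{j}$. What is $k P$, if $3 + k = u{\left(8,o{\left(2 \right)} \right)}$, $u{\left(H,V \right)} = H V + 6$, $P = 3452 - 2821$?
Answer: $6941$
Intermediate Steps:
$P = 631$ ($P = 3452 - 2821 = 631$)
$u{\left(H,V \right)} = 6 + H V$
$k = 11$ ($k = -3 + \left(6 + 8 \cdot \frac{2}{2}\right) = -3 + \left(6 + 8 \cdot 2 \cdot \frac{1}{2}\right) = -3 + \left(6 + 8 \cdot 1\right) = -3 + \left(6 + 8\right) = -3 + 14 = 11$)
$k P = 11 \cdot 631 = 6941$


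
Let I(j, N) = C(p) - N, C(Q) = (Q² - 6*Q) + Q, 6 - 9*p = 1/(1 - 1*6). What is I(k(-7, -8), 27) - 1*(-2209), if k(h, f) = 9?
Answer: 4412536/2025 ≈ 2179.0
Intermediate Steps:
p = 31/45 (p = ⅔ - 1/(9*(1 - 1*6)) = ⅔ - 1/(9*(1 - 6)) = ⅔ - ⅑/(-5) = ⅔ - ⅑*(-⅕) = ⅔ + 1/45 = 31/45 ≈ 0.68889)
C(Q) = Q² - 5*Q
I(j, N) = -6014/2025 - N (I(j, N) = 31*(-5 + 31/45)/45 - N = (31/45)*(-194/45) - N = -6014/2025 - N)
I(k(-7, -8), 27) - 1*(-2209) = (-6014/2025 - 1*27) - 1*(-2209) = (-6014/2025 - 27) + 2209 = -60689/2025 + 2209 = 4412536/2025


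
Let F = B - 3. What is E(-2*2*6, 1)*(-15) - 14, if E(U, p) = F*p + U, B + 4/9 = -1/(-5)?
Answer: 1184/3 ≈ 394.67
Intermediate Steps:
B = -11/45 (B = -4/9 - 1/(-5) = -4/9 - 1*(-⅕) = -4/9 + ⅕ = -11/45 ≈ -0.24444)
F = -146/45 (F = -11/45 - 3 = -146/45 ≈ -3.2444)
E(U, p) = U - 146*p/45 (E(U, p) = -146*p/45 + U = U - 146*p/45)
E(-2*2*6, 1)*(-15) - 14 = (-2*2*6 - 146/45*1)*(-15) - 14 = (-4*6 - 146/45)*(-15) - 14 = (-24 - 146/45)*(-15) - 14 = -1226/45*(-15) - 14 = 1226/3 - 14 = 1184/3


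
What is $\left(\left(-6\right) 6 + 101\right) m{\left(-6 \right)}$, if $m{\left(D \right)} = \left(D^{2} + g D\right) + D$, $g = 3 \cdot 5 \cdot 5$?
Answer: $-27300$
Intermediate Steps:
$g = 75$ ($g = 15 \cdot 5 = 75$)
$m{\left(D \right)} = D^{2} + 76 D$ ($m{\left(D \right)} = \left(D^{2} + 75 D\right) + D = D^{2} + 76 D$)
$\left(\left(-6\right) 6 + 101\right) m{\left(-6 \right)} = \left(\left(-6\right) 6 + 101\right) \left(- 6 \left(76 - 6\right)\right) = \left(-36 + 101\right) \left(\left(-6\right) 70\right) = 65 \left(-420\right) = -27300$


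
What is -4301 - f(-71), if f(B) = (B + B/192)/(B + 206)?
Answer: -111468217/25920 ≈ -4300.5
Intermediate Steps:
f(B) = 193*B/(192*(206 + B)) (f(B) = (B + B*(1/192))/(206 + B) = (B + B/192)/(206 + B) = (193*B/192)/(206 + B) = 193*B/(192*(206 + B)))
-4301 - f(-71) = -4301 - 193*(-71)/(192*(206 - 71)) = -4301 - 193*(-71)/(192*135) = -4301 - 1*(-13703/25920) = -4301 + 13703/25920 = -111468217/25920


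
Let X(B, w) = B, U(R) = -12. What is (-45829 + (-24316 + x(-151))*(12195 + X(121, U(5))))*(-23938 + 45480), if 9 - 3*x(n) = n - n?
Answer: -6451500204454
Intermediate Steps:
x(n) = 3 (x(n) = 3 - (n - n)/3 = 3 - ⅓*0 = 3 + 0 = 3)
(-45829 + (-24316 + x(-151))*(12195 + X(121, U(5))))*(-23938 + 45480) = (-45829 + (-24316 + 3)*(12195 + 121))*(-23938 + 45480) = (-45829 - 24313*12316)*21542 = (-45829 - 299438908)*21542 = -299484737*21542 = -6451500204454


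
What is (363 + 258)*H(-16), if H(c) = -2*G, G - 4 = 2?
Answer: -7452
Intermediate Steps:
G = 6 (G = 4 + 2 = 6)
H(c) = -12 (H(c) = -2*6 = -12)
(363 + 258)*H(-16) = (363 + 258)*(-12) = 621*(-12) = -7452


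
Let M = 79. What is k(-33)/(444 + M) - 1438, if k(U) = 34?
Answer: -752040/523 ≈ -1437.9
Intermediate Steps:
k(-33)/(444 + M) - 1438 = 34/(444 + 79) - 1438 = 34/523 - 1438 = -752040/523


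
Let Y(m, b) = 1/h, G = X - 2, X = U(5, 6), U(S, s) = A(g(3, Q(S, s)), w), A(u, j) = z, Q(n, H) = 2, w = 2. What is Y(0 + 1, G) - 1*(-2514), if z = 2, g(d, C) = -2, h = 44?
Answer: 110617/44 ≈ 2514.0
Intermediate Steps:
A(u, j) = 2
U(S, s) = 2
X = 2
G = 0 (G = 2 - 2 = 0)
Y(m, b) = 1/44
Y(0 + 1, G) - 1*(-2514) = 1/44 - 1*(-2514) = 1/44 + 2514 = 110617/44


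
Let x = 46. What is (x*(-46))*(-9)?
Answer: 19044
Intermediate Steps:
(x*(-46))*(-9) = (46*(-46))*(-9) = -2116*(-9) = 19044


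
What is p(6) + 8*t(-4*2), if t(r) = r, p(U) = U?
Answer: -58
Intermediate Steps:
p(6) + 8*t(-4*2) = 6 + 8*(-4*2) = 6 + 8*(-8) = 6 - 64 = -58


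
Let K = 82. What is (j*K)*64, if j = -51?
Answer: -267648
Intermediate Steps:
(j*K)*64 = -51*82*64 = -4182*64 = -267648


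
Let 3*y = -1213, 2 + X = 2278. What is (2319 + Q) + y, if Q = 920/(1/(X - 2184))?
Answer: 259664/3 ≈ 86555.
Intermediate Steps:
X = 2276 (X = -2 + 2278 = 2276)
y = -1213/3 (y = (⅓)*(-1213) = -1213/3 ≈ -404.33)
Q = 84640 (Q = 920/(1/(2276 - 2184)) = 920/(1/92) = 920*92 = 84640)
(2319 + Q) + y = (2319 + 84640) - 1213/3 = 86959 - 1213/3 = 259664/3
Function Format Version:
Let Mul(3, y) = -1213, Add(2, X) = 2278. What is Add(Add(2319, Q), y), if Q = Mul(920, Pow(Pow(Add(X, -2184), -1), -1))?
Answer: Rational(259664, 3) ≈ 86555.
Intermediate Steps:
X = 2276 (X = Add(-2, 2278) = 2276)
y = Rational(-1213, 3) (y = Mul(Rational(1, 3), -1213) = Rational(-1213, 3) ≈ -404.33)
Q = 84640 (Q = Mul(920, Pow(Pow(Add(2276, -2184), -1), -1)) = Mul(920, Pow(Pow(92, -1), -1)) = Mul(920, Pow(Rational(1, 92), -1)) = Mul(920, 92) = 84640)
Add(Add(2319, Q), y) = Add(Add(2319, 84640), Rational(-1213, 3)) = Add(86959, Rational(-1213, 3)) = Rational(259664, 3)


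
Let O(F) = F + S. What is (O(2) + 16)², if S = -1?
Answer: 289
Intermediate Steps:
O(F) = -1 + F (O(F) = F - 1 = -1 + F)
(O(2) + 16)² = ((-1 + 2) + 16)² = (1 + 16)² = 17² = 289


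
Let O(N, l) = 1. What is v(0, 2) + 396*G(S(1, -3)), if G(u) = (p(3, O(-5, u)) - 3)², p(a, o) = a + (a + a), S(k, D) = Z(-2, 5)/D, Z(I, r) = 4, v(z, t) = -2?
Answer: 14254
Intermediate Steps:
S(k, D) = 4/D
p(a, o) = 3*a (p(a, o) = a + 2*a = 3*a)
G(u) = 36 (G(u) = (3*3 - 3)² = (9 - 3)² = 6² = 36)
v(0, 2) + 396*G(S(1, -3)) = -2 + 396*36 = -2 + 14256 = 14254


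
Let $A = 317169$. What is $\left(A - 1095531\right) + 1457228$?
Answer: $678866$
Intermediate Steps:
$\left(A - 1095531\right) + 1457228 = \left(317169 - 1095531\right) + 1457228 = -778362 + 1457228 = 678866$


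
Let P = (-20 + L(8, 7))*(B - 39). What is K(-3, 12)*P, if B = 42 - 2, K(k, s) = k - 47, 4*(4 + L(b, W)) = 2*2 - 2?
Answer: 1175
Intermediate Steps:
L(b, W) = -7/2 (L(b, W) = -4 + (2*2 - 2)/4 = -4 + (4 - 2)/4 = -4 + (¼)*2 = -4 + ½ = -7/2)
K(k, s) = -47 + k
B = 40
P = -47/2 (P = (-20 - 7/2)*(40 - 39) = -47/2*1 = -47/2 ≈ -23.500)
K(-3, 12)*P = (-47 - 3)*(-47/2) = -50*(-47/2) = 1175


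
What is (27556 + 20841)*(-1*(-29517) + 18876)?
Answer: 2342076021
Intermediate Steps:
(27556 + 20841)*(-1*(-29517) + 18876) = 48397*(29517 + 18876) = 48397*48393 = 2342076021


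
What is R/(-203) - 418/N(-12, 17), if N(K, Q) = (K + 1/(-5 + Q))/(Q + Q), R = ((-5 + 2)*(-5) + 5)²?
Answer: 3142112/2639 ≈ 1190.6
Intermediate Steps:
R = 400 (R = (-3*(-5) + 5)² = (15 + 5)² = 20² = 400)
N(K, Q) = (K + 1/(-5 + Q))/(2*Q) (N(K, Q) = (K + 1/(-5 + Q))/((2*Q)) = (K + 1/(-5 + Q))*(1/(2*Q)) = (K + 1/(-5 + Q))/(2*Q))
R/(-203) - 418/N(-12, 17) = 400/(-203) - 418*34*(-5 + 17)/(1 - 5*(-12) - 12*17) = 400*(-1/203) - 418*408/(1 + 60 - 204) = -400/203 - 418/((½)*(1/17)*(1/12)*(-143)) = -400/203 - 418/(-143/408) = -400/203 - 418*(-408/143) = -400/203 + 15504/13 = 3142112/2639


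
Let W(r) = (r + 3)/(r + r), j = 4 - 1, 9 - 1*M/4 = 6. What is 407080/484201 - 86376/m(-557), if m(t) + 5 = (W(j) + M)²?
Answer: -10439146114/19852241 ≈ -525.84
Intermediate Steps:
M = 12 (M = 36 - 4*6 = 36 - 24 = 12)
j = 3
W(r) = (3 + r)/(2*r) (W(r) = (3 + r)/((2*r)) = (3 + r)*(1/(2*r)) = (3 + r)/(2*r))
m(t) = 164 (m(t) = -5 + ((½)*(3 + 3)/3 + 12)² = -5 + ((½)*(⅓)*6 + 12)² = -5 + (1 + 12)² = -5 + 13² = -5 + 169 = 164)
407080/484201 - 86376/m(-557) = 407080/484201 - 86376/164 = 407080*(1/484201) - 86376*1/164 = 407080/484201 - 21594/41 = -10439146114/19852241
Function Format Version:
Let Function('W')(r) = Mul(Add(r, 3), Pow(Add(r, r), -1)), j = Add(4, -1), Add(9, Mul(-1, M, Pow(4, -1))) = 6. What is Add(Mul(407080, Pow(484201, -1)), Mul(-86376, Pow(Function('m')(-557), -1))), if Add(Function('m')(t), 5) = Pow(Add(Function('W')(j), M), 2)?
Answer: Rational(-10439146114, 19852241) ≈ -525.84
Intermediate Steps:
M = 12 (M = Add(36, Mul(-4, 6)) = Add(36, -24) = 12)
j = 3
Function('W')(r) = Mul(Rational(1, 2), Pow(r, -1), Add(3, r)) (Function('W')(r) = Mul(Add(3, r), Pow(Mul(2, r), -1)) = Mul(Add(3, r), Mul(Rational(1, 2), Pow(r, -1))) = Mul(Rational(1, 2), Pow(r, -1), Add(3, r)))
Function('m')(t) = 164 (Function('m')(t) = Add(-5, Pow(Add(Mul(Rational(1, 2), Pow(3, -1), Add(3, 3)), 12), 2)) = Add(-5, Pow(Add(Mul(Rational(1, 2), Rational(1, 3), 6), 12), 2)) = Add(-5, Pow(Add(1, 12), 2)) = Add(-5, Pow(13, 2)) = Add(-5, 169) = 164)
Add(Mul(407080, Pow(484201, -1)), Mul(-86376, Pow(Function('m')(-557), -1))) = Add(Mul(407080, Pow(484201, -1)), Mul(-86376, Pow(164, -1))) = Add(Mul(407080, Rational(1, 484201)), Mul(-86376, Rational(1, 164))) = Add(Rational(407080, 484201), Rational(-21594, 41)) = Rational(-10439146114, 19852241)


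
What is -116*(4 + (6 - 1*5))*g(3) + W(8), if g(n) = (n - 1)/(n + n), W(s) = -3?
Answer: -589/3 ≈ -196.33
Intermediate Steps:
g(n) = (-1 + n)/(2*n) (g(n) = (-1 + n)/((2*n)) = (-1 + n)*(1/(2*n)) = (-1 + n)/(2*n))
-116*(4 + (6 - 1*5))*g(3) + W(8) = -116*(4 + (6 - 1*5))*(½)*(-1 + 3)/3 - 3 = -116*(4 + (6 - 5))*(½)*(⅓)*2 - 3 = -116*(4 + 1)/3 - 3 = -580/3 - 3 = -589/3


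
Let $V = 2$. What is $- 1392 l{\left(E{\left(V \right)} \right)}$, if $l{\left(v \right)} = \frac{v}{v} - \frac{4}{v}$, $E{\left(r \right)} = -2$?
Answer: $-4176$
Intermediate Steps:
$l{\left(v \right)} = 1 - \frac{4}{v}$
$- 1392 l{\left(E{\left(V \right)} \right)} = - 1392 \frac{-4 - 2}{-2} = - 1392 \left(\left(- \frac{1}{2}\right) \left(-6\right)\right) = \left(-1392\right) 3 = -4176$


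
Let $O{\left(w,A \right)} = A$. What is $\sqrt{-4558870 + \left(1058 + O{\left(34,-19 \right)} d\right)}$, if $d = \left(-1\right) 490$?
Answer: $i \sqrt{4548502} \approx 2132.7 i$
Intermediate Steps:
$d = -490$
$\sqrt{-4558870 + \left(1058 + O{\left(34,-19 \right)} d\right)} = \sqrt{-4558870 + \left(1058 - -9310\right)} = \sqrt{-4558870 + \left(1058 + 9310\right)} = \sqrt{-4558870 + 10368} = \sqrt{-4548502} = i \sqrt{4548502}$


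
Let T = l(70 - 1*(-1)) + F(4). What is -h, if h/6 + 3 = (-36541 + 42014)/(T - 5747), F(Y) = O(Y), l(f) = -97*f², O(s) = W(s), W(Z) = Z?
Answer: 4468899/247360 ≈ 18.066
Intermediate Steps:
O(s) = s
F(Y) = Y
T = -488973 (T = -97*(70 - 1*(-1))² + 4 = -97*(70 + 1)² + 4 = -97*71² + 4 = -97*5041 + 4 = -488977 + 4 = -488973)
h = -4468899/247360 (h = -18 + 6*((-36541 + 42014)/(-488973 - 5747)) = -18 + 6*(5473/(-494720)) = -18 + 6*(5473*(-1/494720)) = -18 + 6*(-5473/494720) = -18 - 16419/247360 = -4468899/247360 ≈ -18.066)
-h = -1*(-4468899/247360) = 4468899/247360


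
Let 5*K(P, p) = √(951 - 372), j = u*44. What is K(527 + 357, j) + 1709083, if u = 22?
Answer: 1709083 + √579/5 ≈ 1.7091e+6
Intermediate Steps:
j = 968 (j = 22*44 = 968)
K(P, p) = √579/5 (K(P, p) = √(951 - 372)/5 = √579/5)
K(527 + 357, j) + 1709083 = √579/5 + 1709083 = 1709083 + √579/5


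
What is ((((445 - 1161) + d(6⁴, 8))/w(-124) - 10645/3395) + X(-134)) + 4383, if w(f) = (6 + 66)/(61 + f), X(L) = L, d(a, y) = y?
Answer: 6607165/1358 ≈ 4865.4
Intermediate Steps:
w(f) = 72/(61 + f)
((((445 - 1161) + d(6⁴, 8))/w(-124) - 10645/3395) + X(-134)) + 4383 = ((((445 - 1161) + 8)/((72/(61 - 124))) - 10645/3395) - 134) + 4383 = (((-716 + 8)/((72/(-63))) - 10645*1/3395) - 134) + 4383 = ((-708/(72*(-1/63)) - 2129/679) - 134) + 4383 = ((-708/(-8/7) - 2129/679) - 134) + 4383 = ((-708*(-7/8) - 2129/679) - 134) + 4383 = ((1239/2 - 2129/679) - 134) + 4383 = (837023/1358 - 134) + 4383 = 655051/1358 + 4383 = 6607165/1358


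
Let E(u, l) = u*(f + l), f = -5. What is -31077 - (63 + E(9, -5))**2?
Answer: -31806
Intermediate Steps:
E(u, l) = u*(-5 + l)
-31077 - (63 + E(9, -5))**2 = -31077 - (63 + 9*(-5 - 5))**2 = -31077 - (63 + 9*(-10))**2 = -31077 - (63 - 90)**2 = -31077 - 1*(-27)**2 = -31077 - 1*729 = -31077 - 729 = -31806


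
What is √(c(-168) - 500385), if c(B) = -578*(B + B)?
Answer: I*√306177 ≈ 553.33*I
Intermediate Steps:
c(B) = -1156*B
√(c(-168) - 500385) = √(-1156*(-168) - 500385) = √(194208 - 500385) = √(-306177) = I*√306177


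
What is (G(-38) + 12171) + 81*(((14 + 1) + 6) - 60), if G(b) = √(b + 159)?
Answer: 9023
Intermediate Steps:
G(b) = √(159 + b)
(G(-38) + 12171) + 81*(((14 + 1) + 6) - 60) = (√(159 - 38) + 12171) + 81*(((14 + 1) + 6) - 60) = (√121 + 12171) + 81*((15 + 6) - 60) = (11 + 12171) + 81*(21 - 60) = 12182 + 81*(-39) = 12182 - 3159 = 9023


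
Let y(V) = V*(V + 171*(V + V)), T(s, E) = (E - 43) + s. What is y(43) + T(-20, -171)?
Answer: 633973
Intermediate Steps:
T(s, E) = -43 + E + s (T(s, E) = (-43 + E) + s = -43 + E + s)
y(V) = 343*V² (y(V) = V*(V + 171*(2*V)) = V*(V + 342*V) = V*(343*V) = 343*V²)
y(43) + T(-20, -171) = 343*43² + (-43 - 171 - 20) = 343*1849 - 234 = 634207 - 234 = 633973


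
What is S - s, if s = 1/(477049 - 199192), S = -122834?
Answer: -34130286739/277857 ≈ -1.2283e+5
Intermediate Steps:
s = 1/277857 ≈ 3.5990e-6
S - s = -122834 - 1*1/277857 = -122834 - 1/277857 = -34130286739/277857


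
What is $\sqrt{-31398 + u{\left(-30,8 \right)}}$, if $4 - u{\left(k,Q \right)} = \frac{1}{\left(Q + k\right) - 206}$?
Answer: $\frac{i \sqrt{407996367}}{114} \approx 177.18 i$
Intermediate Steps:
$u{\left(k,Q \right)} = 4 - \frac{1}{-206 + Q + k}$ ($u{\left(k,Q \right)} = 4 - \frac{1}{\left(Q + k\right) - 206} = 4 - \frac{1}{-206 + Q + k}$)
$\sqrt{-31398 + u{\left(-30,8 \right)}} = \sqrt{-31398 + \frac{-825 + 4 \cdot 8 + 4 \left(-30\right)}{-206 + 8 - 30}} = \sqrt{-31398 + \frac{-825 + 32 - 120}{-228}} = \sqrt{-31398 - - \frac{913}{228}} = \sqrt{-31398 + \frac{913}{228}} = \sqrt{- \frac{7157831}{228}} = \frac{i \sqrt{407996367}}{114}$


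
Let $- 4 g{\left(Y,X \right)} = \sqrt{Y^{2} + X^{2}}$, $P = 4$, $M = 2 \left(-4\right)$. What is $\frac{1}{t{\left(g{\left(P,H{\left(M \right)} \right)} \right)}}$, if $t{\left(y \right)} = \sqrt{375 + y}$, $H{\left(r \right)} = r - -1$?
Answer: $\frac{2}{\sqrt{1500 - \sqrt{65}}} \approx 0.051779$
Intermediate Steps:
$M = -8$
$H{\left(r \right)} = 1 + r$ ($H{\left(r \right)} = r + 1 = 1 + r$)
$g{\left(Y,X \right)} = - \frac{\sqrt{X^{2} + Y^{2}}}{4}$ ($g{\left(Y,X \right)} = - \frac{\sqrt{Y^{2} + X^{2}}}{4} = - \frac{\sqrt{X^{2} + Y^{2}}}{4}$)
$\frac{1}{t{\left(g{\left(P,H{\left(M \right)} \right)} \right)}} = \frac{1}{\sqrt{375 - \frac{\sqrt{\left(1 - 8\right)^{2} + 4^{2}}}{4}}} = \frac{1}{\sqrt{375 - \frac{\sqrt{\left(-7\right)^{2} + 16}}{4}}} = \frac{1}{\sqrt{375 - \frac{\sqrt{49 + 16}}{4}}} = \frac{1}{\sqrt{375 - \frac{\sqrt{65}}{4}}}$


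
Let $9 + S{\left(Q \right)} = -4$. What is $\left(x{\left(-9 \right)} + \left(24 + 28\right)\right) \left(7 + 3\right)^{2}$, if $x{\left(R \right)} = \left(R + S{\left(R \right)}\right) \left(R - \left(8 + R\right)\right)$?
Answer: $22800$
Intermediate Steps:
$S{\left(Q \right)} = -13$ ($S{\left(Q \right)} = -9 - 4 = -13$)
$x{\left(R \right)} = 104 - 8 R$ ($x{\left(R \right)} = \left(R - 13\right) \left(R - \left(8 + R\right)\right) = \left(-13 + R\right) \left(-8\right) = 104 - 8 R$)
$\left(x{\left(-9 \right)} + \left(24 + 28\right)\right) \left(7 + 3\right)^{2} = \left(\left(104 - -72\right) + \left(24 + 28\right)\right) \left(7 + 3\right)^{2} = \left(\left(104 + 72\right) + 52\right) 10^{2} = \left(176 + 52\right) 100 = 228 \cdot 100 = 22800$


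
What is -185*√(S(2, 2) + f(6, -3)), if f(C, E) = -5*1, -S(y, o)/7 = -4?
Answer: -185*√23 ≈ -887.23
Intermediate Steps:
S(y, o) = 28 (S(y, o) = -7*(-4) = 28)
f(C, E) = -5
-185*√(S(2, 2) + f(6, -3)) = -185*√(28 - 5) = -185*√23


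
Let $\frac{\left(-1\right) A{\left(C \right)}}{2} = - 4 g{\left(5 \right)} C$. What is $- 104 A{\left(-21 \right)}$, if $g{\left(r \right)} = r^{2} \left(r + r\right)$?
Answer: $4368000$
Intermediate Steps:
$g{\left(r \right)} = 2 r^{3}$ ($g{\left(r \right)} = r^{2} \cdot 2 r = 2 r^{3}$)
$A{\left(C \right)} = 2000 C$ ($A{\left(C \right)} = - 2 - 4 \cdot 2 \cdot 5^{3} C = - 2 - 4 \cdot 2 \cdot 125 C = - 2 \left(-4\right) 250 C = - 2 \left(- 1000 C\right) = 2000 C$)
$- 104 A{\left(-21 \right)} = - 104 \cdot 2000 \left(-21\right) = \left(-104\right) \left(-42000\right) = 4368000$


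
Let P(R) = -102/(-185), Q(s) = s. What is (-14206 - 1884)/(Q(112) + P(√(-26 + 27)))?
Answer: -1488325/10411 ≈ -142.96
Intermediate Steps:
P(R) = 102/185 (P(R) = -102*(-1/185) = 102/185)
(-14206 - 1884)/(Q(112) + P(√(-26 + 27))) = (-14206 - 1884)/(112 + 102/185) = -16090/20822/185 = -16090*185/20822 = -1488325/10411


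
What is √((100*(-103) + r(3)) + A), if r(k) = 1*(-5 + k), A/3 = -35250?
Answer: 2*I*√29013 ≈ 340.66*I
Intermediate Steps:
A = -105750 (A = 3*(-35250) = -105750)
r(k) = -5 + k
√((100*(-103) + r(3)) + A) = √((100*(-103) + (-5 + 3)) - 105750) = √((-10300 - 2) - 105750) = √(-10302 - 105750) = √(-116052) = 2*I*√29013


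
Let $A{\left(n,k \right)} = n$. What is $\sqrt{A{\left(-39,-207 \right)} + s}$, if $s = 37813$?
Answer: $\sqrt{37774} \approx 194.36$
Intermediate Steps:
$\sqrt{A{\left(-39,-207 \right)} + s} = \sqrt{-39 + 37813} = \sqrt{37774}$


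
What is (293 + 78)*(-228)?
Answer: -84588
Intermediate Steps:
(293 + 78)*(-228) = 371*(-228) = -84588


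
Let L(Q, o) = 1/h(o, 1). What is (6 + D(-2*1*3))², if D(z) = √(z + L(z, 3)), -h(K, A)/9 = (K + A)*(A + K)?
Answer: 4319/144 + I*√865 ≈ 29.993 + 29.411*I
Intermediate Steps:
h(K, A) = -9*(A + K)² (h(K, A) = -9*(K + A)*(A + K) = -9*(A + K)*(A + K) = -9*(A + K)²)
L(Q, o) = -1/(9*(1 + o)²) (L(Q, o) = 1/(-9*(1 + o)²) = 1*(-1/(9*(1 + o)²)) = -1/(9*(1 + o)²))
D(z) = √(-1/144 + z) (D(z) = √(z - 1/(9*(1 + 3)²)) = √(z - ⅑/4²) = √(z - ⅑*1/16) = √(z - 1/144) = √(-1/144 + z))
(6 + D(-2*1*3))² = (6 + √(-1 + 144*(-2*1*3))/12)² = (6 + √(-1 + 144*(-2*3))/12)² = (6 + √(-1 + 144*(-6))/12)² = (6 + √(-1 - 864)/12)² = (6 + √(-865)/12)² = (6 + (I*√865)/12)² = (6 + I*√865/12)²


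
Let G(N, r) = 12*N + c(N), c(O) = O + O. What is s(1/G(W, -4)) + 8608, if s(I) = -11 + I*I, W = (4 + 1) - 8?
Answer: 15165109/1764 ≈ 8597.0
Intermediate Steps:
c(O) = 2*O
W = -3 (W = 5 - 8 = -3)
G(N, r) = 14*N (G(N, r) = 12*N + 2*N = 14*N)
s(I) = -11 + I**2
s(1/G(W, -4)) + 8608 = (-11 + (1/(14*(-3)))**2) + 8608 = (-11 + (1/(-42))**2) + 8608 = (-11 + (-1/42)**2) + 8608 = (-11 + 1/1764) + 8608 = -19403/1764 + 8608 = 15165109/1764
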